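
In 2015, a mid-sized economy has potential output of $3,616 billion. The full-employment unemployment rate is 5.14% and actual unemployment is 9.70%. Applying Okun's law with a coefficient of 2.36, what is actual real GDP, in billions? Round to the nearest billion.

Unemployment gap = 9.7 - 5.14 = 4.56 points, so the output gap is -2.36 × 4.56 = -10.7616%.
Actual GDP = 3616 × (1 - 10.7616/100) = 3616 × 0.892384 ≈ 3227 billion.

$3,227 billion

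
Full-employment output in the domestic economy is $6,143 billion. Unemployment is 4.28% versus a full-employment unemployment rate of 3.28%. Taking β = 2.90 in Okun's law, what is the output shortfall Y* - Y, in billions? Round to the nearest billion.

$178 billion

Output gap = -2.90 × (4.28 - 3.28) = -2.9 × 1 = -2.9%.
Actual GDP ≈ 6143 × 0.971 ≈ 5965 billion, so the shortfall is 6143 - 5965 = 178 billion.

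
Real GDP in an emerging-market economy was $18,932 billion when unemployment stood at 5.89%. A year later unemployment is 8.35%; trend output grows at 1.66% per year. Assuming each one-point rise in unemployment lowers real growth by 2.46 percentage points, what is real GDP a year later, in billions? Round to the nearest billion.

$18,101 billion

Δu = 8.35 - 5.89 = 2.46 points.
Okun's law (growth form): g_Y = g_Y* - β × Δu = 1.66 - 2.46 × (2.46) = 1.66 - 6.0516 = -4.3916%.
Real GDP in the next year = 18932 × (1 - 4.3916/100) = 18932 × 0.956084 ≈ 18101 billion.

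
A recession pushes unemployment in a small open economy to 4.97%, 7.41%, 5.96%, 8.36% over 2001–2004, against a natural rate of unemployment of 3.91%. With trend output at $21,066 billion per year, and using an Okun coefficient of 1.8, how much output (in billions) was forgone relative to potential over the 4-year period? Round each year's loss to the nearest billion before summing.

$4,193 billion

Year 2001: gap = -1.8 × (4.97 - 3.91) = -1.908%, loss ≈ 21066 × 1.908/100 ≈ 402.
Year 2002: gap = -1.8 × (7.41 - 3.91) = -6.3%, loss ≈ 21066 × 6.3/100 ≈ 1327.
Year 2003: gap = -1.8 × (5.96 - 3.91) = -3.69%, loss ≈ 21066 × 3.69/100 ≈ 777.
Year 2004: gap = -1.8 × (8.36 - 3.91) = -8.01%, loss ≈ 21066 × 8.01/100 ≈ 1687.
Total lost output = 402 + 1327 + 777 + 1687 = 4193 billion.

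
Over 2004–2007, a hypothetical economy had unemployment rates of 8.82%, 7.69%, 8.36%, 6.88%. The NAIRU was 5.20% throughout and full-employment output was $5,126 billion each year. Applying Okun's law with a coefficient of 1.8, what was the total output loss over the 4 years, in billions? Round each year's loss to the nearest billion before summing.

Year 2004: gap = -1.8 × (8.82 - 5.2) = -6.516%, loss ≈ 5126 × 6.516/100 ≈ 334.
Year 2005: gap = -1.8 × (7.69 - 5.2) = -4.482%, loss ≈ 5126 × 4.482/100 ≈ 230.
Year 2006: gap = -1.8 × (8.36 - 5.2) = -5.688%, loss ≈ 5126 × 5.688/100 ≈ 292.
Year 2007: gap = -1.8 × (6.88 - 5.2) = -3.024%, loss ≈ 5126 × 3.024/100 ≈ 155.
Total lost output = 334 + 230 + 292 + 155 = 1011 billion.

$1,011 billion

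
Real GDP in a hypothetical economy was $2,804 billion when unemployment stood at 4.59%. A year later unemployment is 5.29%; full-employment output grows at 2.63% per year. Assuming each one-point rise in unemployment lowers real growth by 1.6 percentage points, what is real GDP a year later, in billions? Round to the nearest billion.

$2,846 billion

Δu = 5.29 - 4.59 = 0.7 points.
Okun's law (growth form): g_Y = g_Y* - β × Δu = 2.63 - 1.6 × (0.70) = 2.63 - 1.12 = 1.51%.
Real GDP in the next year = 2804 × (1 + 1.51/100) = 2804 × 1.0151 ≈ 2846 billion.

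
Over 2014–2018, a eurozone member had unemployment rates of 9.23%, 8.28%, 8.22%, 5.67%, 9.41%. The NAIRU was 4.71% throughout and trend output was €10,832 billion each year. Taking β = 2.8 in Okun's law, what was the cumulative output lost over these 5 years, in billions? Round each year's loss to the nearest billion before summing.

Year 2014: gap = -2.8 × (9.23 - 4.71) = -12.656%, loss ≈ 10832 × 12.656/100 ≈ 1371.
Year 2015: gap = -2.8 × (8.28 - 4.71) = -9.996%, loss ≈ 10832 × 9.996/100 ≈ 1083.
Year 2016: gap = -2.8 × (8.22 - 4.71) = -9.828%, loss ≈ 10832 × 9.828/100 ≈ 1065.
Year 2017: gap = -2.8 × (5.67 - 4.71) = -2.688%, loss ≈ 10832 × 2.688/100 ≈ 291.
Year 2018: gap = -2.8 × (9.41 - 4.71) = -13.16%, loss ≈ 10832 × 13.16/100 ≈ 1425.
Total lost output = 1371 + 1083 + 1065 + 291 + 1425 = 5235 billion.

€5,235 billion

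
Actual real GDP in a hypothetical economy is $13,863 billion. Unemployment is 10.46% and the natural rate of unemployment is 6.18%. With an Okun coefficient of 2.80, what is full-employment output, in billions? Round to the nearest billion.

Unemployment gap = 10.46 - 6.18 = 4.28 points, so output gap = -2.8 × 4.28 = -11.984%.
Since Y = Y* × (1 + gap/100), Y* = 13863/0.88016 ≈ 15751 billion.

$15,751 billion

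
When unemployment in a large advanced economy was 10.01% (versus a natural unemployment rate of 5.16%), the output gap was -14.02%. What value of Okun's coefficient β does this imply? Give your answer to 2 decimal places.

Okun's law: output gap = -β × (u - u*).
-14.02 = -β × (10.01 - 5.16) = -β × 4.85, so β = 14.02/4.85 = 2.89.

β ≈ 2.89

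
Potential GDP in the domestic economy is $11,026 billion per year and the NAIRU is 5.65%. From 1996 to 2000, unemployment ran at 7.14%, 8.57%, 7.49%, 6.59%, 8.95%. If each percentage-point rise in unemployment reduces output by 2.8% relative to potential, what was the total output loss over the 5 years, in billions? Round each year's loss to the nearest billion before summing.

$3,238 billion

Year 1996: gap = -2.8 × (7.14 - 5.65) = -4.172%, loss ≈ 11026 × 4.172/100 ≈ 460.
Year 1997: gap = -2.8 × (8.57 - 5.65) = -8.176%, loss ≈ 11026 × 8.176/100 ≈ 901.
Year 1998: gap = -2.8 × (7.49 - 5.65) = -5.152%, loss ≈ 11026 × 5.152/100 ≈ 568.
Year 1999: gap = -2.8 × (6.59 - 5.65) = -2.632%, loss ≈ 11026 × 2.632/100 ≈ 290.
Year 2000: gap = -2.8 × (8.95 - 5.65) = -9.24%, loss ≈ 11026 × 9.24/100 ≈ 1019.
Total lost output = 460 + 901 + 568 + 290 + 1019 = 3238 billion.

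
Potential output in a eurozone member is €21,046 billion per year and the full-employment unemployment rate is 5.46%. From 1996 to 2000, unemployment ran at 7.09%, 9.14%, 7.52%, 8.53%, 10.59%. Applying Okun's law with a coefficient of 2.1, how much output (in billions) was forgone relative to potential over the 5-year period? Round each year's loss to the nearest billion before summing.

Year 1996: gap = -2.1 × (7.09 - 5.46) = -3.423%, loss ≈ 21046 × 3.423/100 ≈ 720.
Year 1997: gap = -2.1 × (9.14 - 5.46) = -7.728%, loss ≈ 21046 × 7.728/100 ≈ 1626.
Year 1998: gap = -2.1 × (7.52 - 5.46) = -4.326%, loss ≈ 21046 × 4.326/100 ≈ 910.
Year 1999: gap = -2.1 × (8.53 - 5.46) = -6.447%, loss ≈ 21046 × 6.447/100 ≈ 1357.
Year 2000: gap = -2.1 × (10.59 - 5.46) = -10.773%, loss ≈ 21046 × 10.773/100 ≈ 2267.
Total lost output = 720 + 1626 + 910 + 1357 + 2267 = 6880 billion.

€6,880 billion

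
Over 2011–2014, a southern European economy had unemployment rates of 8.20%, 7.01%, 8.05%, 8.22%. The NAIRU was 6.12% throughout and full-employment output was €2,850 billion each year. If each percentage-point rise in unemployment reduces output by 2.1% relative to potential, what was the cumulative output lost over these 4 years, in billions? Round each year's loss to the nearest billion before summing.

Year 2011: gap = -2.1 × (8.2 - 6.12) = -4.368%, loss ≈ 2850 × 4.368/100 ≈ 124.
Year 2012: gap = -2.1 × (7.01 - 6.12) = -1.869%, loss ≈ 2850 × 1.869/100 ≈ 53.
Year 2013: gap = -2.1 × (8.05 - 6.12) = -4.053%, loss ≈ 2850 × 4.053/100 ≈ 116.
Year 2014: gap = -2.1 × (8.22 - 6.12) = -4.41%, loss ≈ 2850 × 4.41/100 ≈ 126.
Total lost output = 124 + 53 + 116 + 126 = 419 billion.

€419 billion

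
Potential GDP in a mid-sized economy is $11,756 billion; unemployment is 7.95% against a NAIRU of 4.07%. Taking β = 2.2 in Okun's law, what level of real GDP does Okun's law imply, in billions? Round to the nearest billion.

$10,753 billion

Unemployment gap = 7.95 - 4.07 = 3.88 points, so the output gap is -2.2 × 3.88 = -8.536%.
Actual GDP = 11756 × (1 - 8.536/100) = 11756 × 0.91464 ≈ 10753 billion.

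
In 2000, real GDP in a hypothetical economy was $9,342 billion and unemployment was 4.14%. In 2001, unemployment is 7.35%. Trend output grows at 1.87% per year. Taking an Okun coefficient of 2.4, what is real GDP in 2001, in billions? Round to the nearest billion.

$8,797 billion

Δu = 7.35 - 4.14 = 3.21 points.
Okun's law (growth form): g_Y = g_Y* - β × Δu = 1.87 - 2.4 × (3.21) = 1.87 - 7.704 = -5.834%.
Real GDP in the next year = 9342 × (1 - 5.834/100) = 9342 × 0.94166 ≈ 8797 billion.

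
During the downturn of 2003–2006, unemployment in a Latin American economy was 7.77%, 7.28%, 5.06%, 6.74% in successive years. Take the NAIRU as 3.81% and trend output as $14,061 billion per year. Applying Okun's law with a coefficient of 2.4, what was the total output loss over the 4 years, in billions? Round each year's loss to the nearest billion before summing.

Year 2003: gap = -2.4 × (7.77 - 3.81) = -9.504%, loss ≈ 14061 × 9.504/100 ≈ 1336.
Year 2004: gap = -2.4 × (7.28 - 3.81) = -8.328%, loss ≈ 14061 × 8.328/100 ≈ 1171.
Year 2005: gap = -2.4 × (5.06 - 3.81) = -3%, loss ≈ 14061 × 3/100 ≈ 422.
Year 2006: gap = -2.4 × (6.74 - 3.81) = -7.032%, loss ≈ 14061 × 7.032/100 ≈ 989.
Total lost output = 1336 + 1171 + 422 + 989 = 3918 billion.

$3,918 billion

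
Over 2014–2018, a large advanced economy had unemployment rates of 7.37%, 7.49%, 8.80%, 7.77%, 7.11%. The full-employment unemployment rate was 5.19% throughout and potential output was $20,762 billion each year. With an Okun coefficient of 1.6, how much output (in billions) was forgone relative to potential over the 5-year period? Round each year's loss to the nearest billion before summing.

$4,182 billion

Year 2014: gap = -1.6 × (7.37 - 5.19) = -3.488%, loss ≈ 20762 × 3.488/100 ≈ 724.
Year 2015: gap = -1.6 × (7.49 - 5.19) = -3.68%, loss ≈ 20762 × 3.68/100 ≈ 764.
Year 2016: gap = -1.6 × (8.8 - 5.19) = -5.776%, loss ≈ 20762 × 5.776/100 ≈ 1199.
Year 2017: gap = -1.6 × (7.77 - 5.19) = -4.128%, loss ≈ 20762 × 4.128/100 ≈ 857.
Year 2018: gap = -1.6 × (7.11 - 5.19) = -3.072%, loss ≈ 20762 × 3.072/100 ≈ 638.
Total lost output = 724 + 764 + 1199 + 857 + 638 = 4182 billion.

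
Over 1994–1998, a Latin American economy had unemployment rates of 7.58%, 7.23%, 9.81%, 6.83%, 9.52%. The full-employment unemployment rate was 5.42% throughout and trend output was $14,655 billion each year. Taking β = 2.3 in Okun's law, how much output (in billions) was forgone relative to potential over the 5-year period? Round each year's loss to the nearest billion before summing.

$4,675 billion

Year 1994: gap = -2.3 × (7.58 - 5.42) = -4.968%, loss ≈ 14655 × 4.968/100 ≈ 728.
Year 1995: gap = -2.3 × (7.23 - 5.42) = -4.163%, loss ≈ 14655 × 4.163/100 ≈ 610.
Year 1996: gap = -2.3 × (9.81 - 5.42) = -10.097%, loss ≈ 14655 × 10.097/100 ≈ 1480.
Year 1997: gap = -2.3 × (6.83 - 5.42) = -3.243%, loss ≈ 14655 × 3.243/100 ≈ 475.
Year 1998: gap = -2.3 × (9.52 - 5.42) = -9.43%, loss ≈ 14655 × 9.43/100 ≈ 1382.
Total lost output = 728 + 610 + 1480 + 475 + 1382 = 4675 billion.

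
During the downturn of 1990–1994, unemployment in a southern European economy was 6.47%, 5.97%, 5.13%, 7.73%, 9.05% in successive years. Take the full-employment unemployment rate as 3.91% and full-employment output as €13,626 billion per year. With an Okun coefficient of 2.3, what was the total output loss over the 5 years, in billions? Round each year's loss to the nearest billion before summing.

Year 1990: gap = -2.3 × (6.47 - 3.91) = -5.888%, loss ≈ 13626 × 5.888/100 ≈ 802.
Year 1991: gap = -2.3 × (5.97 - 3.91) = -4.738%, loss ≈ 13626 × 4.738/100 ≈ 646.
Year 1992: gap = -2.3 × (5.13 - 3.91) = -2.806%, loss ≈ 13626 × 2.806/100 ≈ 382.
Year 1993: gap = -2.3 × (7.73 - 3.91) = -8.786%, loss ≈ 13626 × 8.786/100 ≈ 1197.
Year 1994: gap = -2.3 × (9.05 - 3.91) = -11.822%, loss ≈ 13626 × 11.822/100 ≈ 1611.
Total lost output = 802 + 646 + 382 + 1197 + 1611 = 4638 billion.

€4,638 billion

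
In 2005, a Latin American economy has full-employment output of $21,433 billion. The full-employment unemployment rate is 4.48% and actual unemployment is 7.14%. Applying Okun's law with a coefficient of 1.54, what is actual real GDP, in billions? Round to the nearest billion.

Unemployment gap = 7.14 - 4.48 = 2.66 points, so the output gap is -1.54 × 2.66 = -4.0964%.
Actual GDP = 21433 × (1 - 4.0964/100) = 21433 × 0.959036 ≈ 20555 billion.

$20,555 billion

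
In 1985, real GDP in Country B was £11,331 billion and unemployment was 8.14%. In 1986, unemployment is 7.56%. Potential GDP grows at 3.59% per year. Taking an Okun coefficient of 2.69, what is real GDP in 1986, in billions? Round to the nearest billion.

£11,915 billion

Δu = 7.56 - 8.14 = -0.58 points.
Okun's law (growth form): g_Y = g_Y* - β × Δu = 3.59 - 2.69 × (-0.58) = 3.59 + 1.5602 = 5.1502%.
Real GDP in the next year = 11331 × (1 + 5.1502/100) = 11331 × 1.051502 ≈ 11915 billion.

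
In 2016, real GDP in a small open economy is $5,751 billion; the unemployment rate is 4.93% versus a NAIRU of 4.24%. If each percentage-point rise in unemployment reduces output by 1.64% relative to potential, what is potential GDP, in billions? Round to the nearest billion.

$5,817 billion

Unemployment gap = 4.93 - 4.24 = 0.69 points, so output gap = -1.64 × 0.69 = -1.1316%.
Since Y = Y* × (1 + gap/100), Y* = 5751/0.988684 ≈ 5817 billion.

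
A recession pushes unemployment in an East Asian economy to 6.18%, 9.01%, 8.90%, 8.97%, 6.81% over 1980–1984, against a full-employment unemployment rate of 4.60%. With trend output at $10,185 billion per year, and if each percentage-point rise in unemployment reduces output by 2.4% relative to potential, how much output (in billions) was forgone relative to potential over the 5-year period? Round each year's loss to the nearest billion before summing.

$4,123 billion

Year 1980: gap = -2.4 × (6.18 - 4.6) = -3.792%, loss ≈ 10185 × 3.792/100 ≈ 386.
Year 1981: gap = -2.4 × (9.01 - 4.6) = -10.584%, loss ≈ 10185 × 10.584/100 ≈ 1078.
Year 1982: gap = -2.4 × (8.9 - 4.6) = -10.32%, loss ≈ 10185 × 10.32/100 ≈ 1051.
Year 1983: gap = -2.4 × (8.97 - 4.6) = -10.488%, loss ≈ 10185 × 10.488/100 ≈ 1068.
Year 1984: gap = -2.4 × (6.81 - 4.6) = -5.304%, loss ≈ 10185 × 5.304/100 ≈ 540.
Total lost output = 386 + 1078 + 1051 + 1068 + 540 = 4123 billion.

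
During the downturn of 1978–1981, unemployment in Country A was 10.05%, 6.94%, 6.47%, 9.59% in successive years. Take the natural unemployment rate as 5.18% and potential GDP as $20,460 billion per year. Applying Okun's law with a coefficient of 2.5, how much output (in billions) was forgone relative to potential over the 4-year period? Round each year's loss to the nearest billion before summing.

$6,307 billion

Year 1978: gap = -2.5 × (10.05 - 5.18) = -12.175%, loss ≈ 20460 × 12.175/100 ≈ 2491.
Year 1979: gap = -2.5 × (6.94 - 5.18) = -4.4%, loss ≈ 20460 × 4.4/100 ≈ 900.
Year 1980: gap = -2.5 × (6.47 - 5.18) = -3.225%, loss ≈ 20460 × 3.225/100 ≈ 660.
Year 1981: gap = -2.5 × (9.59 - 5.18) = -11.025%, loss ≈ 20460 × 11.025/100 ≈ 2256.
Total lost output = 2491 + 900 + 660 + 2256 = 6307 billion.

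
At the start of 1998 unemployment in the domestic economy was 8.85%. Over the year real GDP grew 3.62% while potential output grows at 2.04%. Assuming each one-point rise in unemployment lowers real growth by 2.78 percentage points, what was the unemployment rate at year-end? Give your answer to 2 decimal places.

8.28%

Growth-rate Okun's law: g_Y = g_Y* - β × Δu, so Δu = (g_Y* - g_Y)/β.
Δu = (2.04 - 3.62)/2.78 = -1.58/2.78 = -0.57 percentage points.
Year-end unemployment = 8.85 - 0.57 = 8.28%.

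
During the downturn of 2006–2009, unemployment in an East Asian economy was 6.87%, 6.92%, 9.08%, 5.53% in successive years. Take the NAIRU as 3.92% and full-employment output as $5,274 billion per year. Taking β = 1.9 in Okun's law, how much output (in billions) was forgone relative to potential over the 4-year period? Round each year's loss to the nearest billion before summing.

$1,275 billion

Year 2006: gap = -1.9 × (6.87 - 3.92) = -5.605%, loss ≈ 5274 × 5.605/100 ≈ 296.
Year 2007: gap = -1.9 × (6.92 - 3.92) = -5.7%, loss ≈ 5274 × 5.7/100 ≈ 301.
Year 2008: gap = -1.9 × (9.08 - 3.92) = -9.804%, loss ≈ 5274 × 9.804/100 ≈ 517.
Year 2009: gap = -1.9 × (5.53 - 3.92) = -3.059%, loss ≈ 5274 × 3.059/100 ≈ 161.
Total lost output = 296 + 301 + 517 + 161 = 1275 billion.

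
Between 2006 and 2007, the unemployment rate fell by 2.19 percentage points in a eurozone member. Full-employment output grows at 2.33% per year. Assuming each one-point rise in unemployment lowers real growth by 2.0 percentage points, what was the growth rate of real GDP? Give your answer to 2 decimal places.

Growth-rate Okun's law: g_Y = g_Y* - β × Δu.
g_Y = 2.33 - 2.0 × (-2.19) = 2.33 + 4.38 = 6.71%, i.e. 6.71% to 2 d.p.

6.71%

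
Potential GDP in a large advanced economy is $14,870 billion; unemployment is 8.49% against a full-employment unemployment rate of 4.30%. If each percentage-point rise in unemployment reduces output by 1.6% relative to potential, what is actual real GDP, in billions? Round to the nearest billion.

Unemployment gap = 8.49 - 4.3 = 4.19 points, so the output gap is -1.6 × 4.19 = -6.704%.
Actual GDP = 14870 × (1 - 6.704/100) = 14870 × 0.93296 ≈ 13873 billion.

$13,873 billion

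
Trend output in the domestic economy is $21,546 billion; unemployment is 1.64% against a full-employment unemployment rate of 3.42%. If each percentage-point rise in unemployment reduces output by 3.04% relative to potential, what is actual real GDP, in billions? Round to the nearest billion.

$22,712 billion

Unemployment gap = 1.64 - 3.42 = -1.78 points, so the output gap is -3.04 × (-1.78) = 5.4112%.
Actual GDP = 21546 × (1 + 5.4112/100) = 21546 × 1.054112 ≈ 22712 billion.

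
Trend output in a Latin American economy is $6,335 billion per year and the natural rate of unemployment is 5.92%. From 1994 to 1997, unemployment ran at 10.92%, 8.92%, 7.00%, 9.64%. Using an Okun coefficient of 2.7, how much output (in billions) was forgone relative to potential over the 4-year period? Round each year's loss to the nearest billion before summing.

Year 1994: gap = -2.7 × (10.92 - 5.92) = -13.5%, loss ≈ 6335 × 13.5/100 ≈ 855.
Year 1995: gap = -2.7 × (8.92 - 5.92) = -8.1%, loss ≈ 6335 × 8.1/100 ≈ 513.
Year 1996: gap = -2.7 × (7 - 5.92) = -2.916%, loss ≈ 6335 × 2.916/100 ≈ 185.
Year 1997: gap = -2.7 × (9.64 - 5.92) = -10.044%, loss ≈ 6335 × 10.044/100 ≈ 636.
Total lost output = 855 + 513 + 185 + 636 = 2189 billion.

$2,189 billion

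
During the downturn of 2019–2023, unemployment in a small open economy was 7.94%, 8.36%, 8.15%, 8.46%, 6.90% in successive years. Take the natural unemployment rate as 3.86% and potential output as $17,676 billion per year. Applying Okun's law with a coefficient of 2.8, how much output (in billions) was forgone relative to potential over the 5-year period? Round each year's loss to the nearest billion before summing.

$10,151 billion

Year 2019: gap = -2.8 × (7.94 - 3.86) = -11.424%, loss ≈ 17676 × 11.424/100 ≈ 2019.
Year 2020: gap = -2.8 × (8.36 - 3.86) = -12.6%, loss ≈ 17676 × 12.6/100 ≈ 2227.
Year 2021: gap = -2.8 × (8.15 - 3.86) = -12.012%, loss ≈ 17676 × 12.012/100 ≈ 2123.
Year 2022: gap = -2.8 × (8.46 - 3.86) = -12.88%, loss ≈ 17676 × 12.88/100 ≈ 2277.
Year 2023: gap = -2.8 × (6.9 - 3.86) = -8.512%, loss ≈ 17676 × 8.512/100 ≈ 1505.
Total lost output = 2019 + 2227 + 2123 + 2277 + 1505 = 10151 billion.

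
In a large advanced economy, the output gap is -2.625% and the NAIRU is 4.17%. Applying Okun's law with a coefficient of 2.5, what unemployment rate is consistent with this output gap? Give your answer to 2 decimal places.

5.22%

From Okun's law, u - u* = -(output gap)/β = -(-2.625)/2.5 = 1.05 points.
So u = 4.17 + 1.05 = 5.22%.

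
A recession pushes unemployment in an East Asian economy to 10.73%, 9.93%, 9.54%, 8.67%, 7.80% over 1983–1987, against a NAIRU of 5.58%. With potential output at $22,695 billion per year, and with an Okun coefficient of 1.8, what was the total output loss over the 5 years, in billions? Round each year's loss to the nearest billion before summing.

Year 1983: gap = -1.8 × (10.73 - 5.58) = -9.27%, loss ≈ 22695 × 9.27/100 ≈ 2104.
Year 1984: gap = -1.8 × (9.93 - 5.58) = -7.83%, loss ≈ 22695 × 7.83/100 ≈ 1777.
Year 1985: gap = -1.8 × (9.54 - 5.58) = -7.128%, loss ≈ 22695 × 7.128/100 ≈ 1618.
Year 1986: gap = -1.8 × (8.67 - 5.58) = -5.562%, loss ≈ 22695 × 5.562/100 ≈ 1262.
Year 1987: gap = -1.8 × (7.8 - 5.58) = -3.996%, loss ≈ 22695 × 3.996/100 ≈ 907.
Total lost output = 2104 + 1777 + 1618 + 1262 + 907 = 7668 billion.

$7,668 billion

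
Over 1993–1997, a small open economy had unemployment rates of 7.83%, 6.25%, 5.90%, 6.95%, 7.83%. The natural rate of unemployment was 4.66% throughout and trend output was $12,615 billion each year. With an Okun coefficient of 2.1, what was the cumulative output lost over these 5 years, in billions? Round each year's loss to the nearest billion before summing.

$3,036 billion

Year 1993: gap = -2.1 × (7.83 - 4.66) = -6.657%, loss ≈ 12615 × 6.657/100 ≈ 840.
Year 1994: gap = -2.1 × (6.25 - 4.66) = -3.339%, loss ≈ 12615 × 3.339/100 ≈ 421.
Year 1995: gap = -2.1 × (5.9 - 4.66) = -2.604%, loss ≈ 12615 × 2.604/100 ≈ 328.
Year 1996: gap = -2.1 × (6.95 - 4.66) = -4.809%, loss ≈ 12615 × 4.809/100 ≈ 607.
Year 1997: gap = -2.1 × (7.83 - 4.66) = -6.657%, loss ≈ 12615 × 6.657/100 ≈ 840.
Total lost output = 840 + 421 + 328 + 607 + 840 = 3036 billion.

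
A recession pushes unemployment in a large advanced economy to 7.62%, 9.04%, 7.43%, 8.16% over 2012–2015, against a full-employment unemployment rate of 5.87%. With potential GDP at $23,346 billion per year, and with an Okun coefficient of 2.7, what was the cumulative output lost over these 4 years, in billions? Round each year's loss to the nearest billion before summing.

Year 2012: gap = -2.7 × (7.62 - 5.87) = -4.725%, loss ≈ 23346 × 4.725/100 ≈ 1103.
Year 2013: gap = -2.7 × (9.04 - 5.87) = -8.559%, loss ≈ 23346 × 8.559/100 ≈ 1998.
Year 2014: gap = -2.7 × (7.43 - 5.87) = -4.212%, loss ≈ 23346 × 4.212/100 ≈ 983.
Year 2015: gap = -2.7 × (8.16 - 5.87) = -6.183%, loss ≈ 23346 × 6.183/100 ≈ 1443.
Total lost output = 1103 + 1998 + 983 + 1443 = 5527 billion.

$5,527 billion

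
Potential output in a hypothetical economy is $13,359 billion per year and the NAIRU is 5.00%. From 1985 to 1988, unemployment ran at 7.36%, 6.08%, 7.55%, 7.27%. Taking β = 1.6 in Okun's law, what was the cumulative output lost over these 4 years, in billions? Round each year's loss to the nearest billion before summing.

Year 1985: gap = -1.6 × (7.36 - 5) = -3.776%, loss ≈ 13359 × 3.776/100 ≈ 504.
Year 1986: gap = -1.6 × (6.08 - 5) = -1.728%, loss ≈ 13359 × 1.728/100 ≈ 231.
Year 1987: gap = -1.6 × (7.55 - 5) = -4.08%, loss ≈ 13359 × 4.08/100 ≈ 545.
Year 1988: gap = -1.6 × (7.27 - 5) = -3.632%, loss ≈ 13359 × 3.632/100 ≈ 485.
Total lost output = 504 + 231 + 545 + 485 = 1765 billion.

$1,765 billion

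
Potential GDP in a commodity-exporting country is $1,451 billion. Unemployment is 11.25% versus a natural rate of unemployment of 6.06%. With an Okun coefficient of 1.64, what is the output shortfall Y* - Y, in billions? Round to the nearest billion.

Output gap = -1.64 × (11.25 - 6.06) = -1.64 × 5.19 = -8.5116%.
Actual GDP ≈ 1451 × 0.914884 ≈ 1327 billion, so the shortfall is 1451 - 1327 = 124 billion.

$124 billion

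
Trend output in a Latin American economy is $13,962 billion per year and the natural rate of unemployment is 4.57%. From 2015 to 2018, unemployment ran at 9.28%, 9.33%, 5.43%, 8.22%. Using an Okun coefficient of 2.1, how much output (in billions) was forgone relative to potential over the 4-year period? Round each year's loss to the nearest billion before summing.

Year 2015: gap = -2.1 × (9.28 - 4.57) = -9.891%, loss ≈ 13962 × 9.891/100 ≈ 1381.
Year 2016: gap = -2.1 × (9.33 - 4.57) = -9.996%, loss ≈ 13962 × 9.996/100 ≈ 1396.
Year 2017: gap = -2.1 × (5.43 - 4.57) = -1.806%, loss ≈ 13962 × 1.806/100 ≈ 252.
Year 2018: gap = -2.1 × (8.22 - 4.57) = -7.665%, loss ≈ 13962 × 7.665/100 ≈ 1070.
Total lost output = 1381 + 1396 + 252 + 1070 = 4099 billion.

$4,099 billion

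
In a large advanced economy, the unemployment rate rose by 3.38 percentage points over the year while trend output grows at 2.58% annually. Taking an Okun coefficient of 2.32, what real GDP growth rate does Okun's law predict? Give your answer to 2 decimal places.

-5.26%

Growth-rate Okun's law: g_Y = g_Y* - β × Δu.
g_Y = 2.58 - 2.32 × (3.38) = 2.58 - 7.8416 = -5.2616%, i.e. -5.26% to 2 d.p.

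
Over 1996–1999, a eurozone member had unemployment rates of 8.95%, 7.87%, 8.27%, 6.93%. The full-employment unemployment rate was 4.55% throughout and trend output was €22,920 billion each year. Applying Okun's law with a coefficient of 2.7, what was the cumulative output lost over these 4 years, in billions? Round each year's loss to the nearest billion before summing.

€8,553 billion

Year 1996: gap = -2.7 × (8.95 - 4.55) = -11.88%, loss ≈ 22920 × 11.88/100 ≈ 2723.
Year 1997: gap = -2.7 × (7.87 - 4.55) = -8.964%, loss ≈ 22920 × 8.964/100 ≈ 2055.
Year 1998: gap = -2.7 × (8.27 - 4.55) = -10.044%, loss ≈ 22920 × 10.044/100 ≈ 2302.
Year 1999: gap = -2.7 × (6.93 - 4.55) = -6.426%, loss ≈ 22920 × 6.426/100 ≈ 1473.
Total lost output = 2723 + 2055 + 2302 + 1473 = 8553 billion.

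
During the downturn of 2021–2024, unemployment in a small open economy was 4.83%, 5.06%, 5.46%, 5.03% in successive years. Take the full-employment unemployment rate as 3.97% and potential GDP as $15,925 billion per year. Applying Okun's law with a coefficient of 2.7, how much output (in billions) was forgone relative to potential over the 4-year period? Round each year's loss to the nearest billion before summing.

$1,936 billion

Year 2021: gap = -2.7 × (4.83 - 3.97) = -2.322%, loss ≈ 15925 × 2.322/100 ≈ 370.
Year 2022: gap = -2.7 × (5.06 - 3.97) = -2.943%, loss ≈ 15925 × 2.943/100 ≈ 469.
Year 2023: gap = -2.7 × (5.46 - 3.97) = -4.023%, loss ≈ 15925 × 4.023/100 ≈ 641.
Year 2024: gap = -2.7 × (5.03 - 3.97) = -2.862%, loss ≈ 15925 × 2.862/100 ≈ 456.
Total lost output = 370 + 469 + 641 + 456 = 1936 billion.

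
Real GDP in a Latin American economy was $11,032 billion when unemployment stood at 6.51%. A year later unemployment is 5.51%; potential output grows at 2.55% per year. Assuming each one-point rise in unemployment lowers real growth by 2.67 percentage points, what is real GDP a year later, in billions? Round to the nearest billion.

Δu = 5.51 - 6.51 = -1 point.
Okun's law (growth form): g_Y = g_Y* - β × Δu = 2.55 - 2.67 × (-1.00) = 2.55 + 2.67 = 5.22%.
Real GDP in the next year = 11032 × (1 + 5.22/100) = 11032 × 1.0522 ≈ 11608 billion.

$11,608 billion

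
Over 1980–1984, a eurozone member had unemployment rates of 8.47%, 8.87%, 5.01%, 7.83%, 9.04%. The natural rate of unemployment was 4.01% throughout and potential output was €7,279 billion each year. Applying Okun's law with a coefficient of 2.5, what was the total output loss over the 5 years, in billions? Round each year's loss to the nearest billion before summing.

€3,488 billion

Year 1980: gap = -2.5 × (8.47 - 4.01) = -11.15%, loss ≈ 7279 × 11.15/100 ≈ 812.
Year 1981: gap = -2.5 × (8.87 - 4.01) = -12.15%, loss ≈ 7279 × 12.15/100 ≈ 884.
Year 1982: gap = -2.5 × (5.01 - 4.01) = -2.5%, loss ≈ 7279 × 2.5/100 ≈ 182.
Year 1983: gap = -2.5 × (7.83 - 4.01) = -9.55%, loss ≈ 7279 × 9.55/100 ≈ 695.
Year 1984: gap = -2.5 × (9.04 - 4.01) = -12.575%, loss ≈ 7279 × 12.575/100 ≈ 915.
Total lost output = 812 + 884 + 182 + 695 + 915 = 3488 billion.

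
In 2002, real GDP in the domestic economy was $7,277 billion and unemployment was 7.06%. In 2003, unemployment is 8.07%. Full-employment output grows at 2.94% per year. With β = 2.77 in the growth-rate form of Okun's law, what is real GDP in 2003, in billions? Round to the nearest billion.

$7,287 billion

Δu = 8.07 - 7.06 = 1.01 points.
Okun's law (growth form): g_Y = g_Y* - β × Δu = 2.94 - 2.77 × (1.01) = 2.94 - 2.7977 = 0.1423%.
Real GDP in the next year = 7277 × (1 + 0.1423/100) = 7277 × 1.001423 ≈ 7287 billion.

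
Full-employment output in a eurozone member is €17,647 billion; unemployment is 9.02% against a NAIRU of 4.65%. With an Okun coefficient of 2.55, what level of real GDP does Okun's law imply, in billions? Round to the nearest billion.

€15,681 billion

Unemployment gap = 9.02 - 4.65 = 4.37 points, so the output gap is -2.55 × 4.37 = -11.1435%.
Actual GDP = 17647 × (1 - 11.1435/100) = 17647 × 0.888565 ≈ 15681 billion.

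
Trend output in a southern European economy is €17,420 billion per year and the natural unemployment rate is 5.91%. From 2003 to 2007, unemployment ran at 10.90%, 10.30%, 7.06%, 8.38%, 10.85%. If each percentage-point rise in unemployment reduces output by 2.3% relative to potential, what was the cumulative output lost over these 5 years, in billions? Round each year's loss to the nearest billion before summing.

Year 2003: gap = -2.3 × (10.9 - 5.91) = -11.477%, loss ≈ 17420 × 11.477/100 ≈ 1999.
Year 2004: gap = -2.3 × (10.3 - 5.91) = -10.097%, loss ≈ 17420 × 10.097/100 ≈ 1759.
Year 2005: gap = -2.3 × (7.06 - 5.91) = -2.645%, loss ≈ 17420 × 2.645/100 ≈ 461.
Year 2006: gap = -2.3 × (8.38 - 5.91) = -5.681%, loss ≈ 17420 × 5.681/100 ≈ 990.
Year 2007: gap = -2.3 × (10.85 - 5.91) = -11.362%, loss ≈ 17420 × 11.362/100 ≈ 1979.
Total lost output = 1999 + 1759 + 461 + 990 + 1979 = 7188 billion.

€7,188 billion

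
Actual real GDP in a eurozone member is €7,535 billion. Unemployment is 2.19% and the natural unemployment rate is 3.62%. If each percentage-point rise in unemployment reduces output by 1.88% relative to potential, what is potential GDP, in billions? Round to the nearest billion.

Unemployment gap = 2.19 - 3.62 = -1.43 points, so output gap = -1.88 × (-1.43) = 2.6884%.
Since Y = Y* × (1 + gap/100), Y* = 7535/1.026884 ≈ 7338 billion.

€7,338 billion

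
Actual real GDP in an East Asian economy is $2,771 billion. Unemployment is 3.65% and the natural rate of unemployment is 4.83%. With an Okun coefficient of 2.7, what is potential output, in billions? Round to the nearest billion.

$2,685 billion

Unemployment gap = 3.65 - 4.83 = -1.18 points, so output gap = -2.7 × (-1.18) = 3.186%.
Since Y = Y* × (1 + gap/100), Y* = 2771/1.03186 ≈ 2685 billion.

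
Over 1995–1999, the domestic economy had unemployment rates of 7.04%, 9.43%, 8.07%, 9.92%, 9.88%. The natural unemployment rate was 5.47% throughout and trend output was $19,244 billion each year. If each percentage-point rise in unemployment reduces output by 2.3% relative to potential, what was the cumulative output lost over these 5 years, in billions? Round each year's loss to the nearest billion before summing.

Year 1995: gap = -2.3 × (7.04 - 5.47) = -3.611%, loss ≈ 19244 × 3.611/100 ≈ 695.
Year 1996: gap = -2.3 × (9.43 - 5.47) = -9.108%, loss ≈ 19244 × 9.108/100 ≈ 1753.
Year 1997: gap = -2.3 × (8.07 - 5.47) = -5.98%, loss ≈ 19244 × 5.98/100 ≈ 1151.
Year 1998: gap = -2.3 × (9.92 - 5.47) = -10.235%, loss ≈ 19244 × 10.235/100 ≈ 1970.
Year 1999: gap = -2.3 × (9.88 - 5.47) = -10.143%, loss ≈ 19244 × 10.143/100 ≈ 1952.
Total lost output = 695 + 1753 + 1151 + 1970 + 1952 = 7521 billion.

$7,521 billion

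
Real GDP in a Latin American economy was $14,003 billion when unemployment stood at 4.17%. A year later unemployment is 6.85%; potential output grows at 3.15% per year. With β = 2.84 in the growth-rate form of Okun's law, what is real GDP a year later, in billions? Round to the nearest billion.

Δu = 6.85 - 4.17 = 2.68 points.
Okun's law (growth form): g_Y = g_Y* - β × Δu = 3.15 - 2.84 × (2.68) = 3.15 - 7.6112 = -4.4612%.
Real GDP in the next year = 14003 × (1 - 4.4612/100) = 14003 × 0.955388 ≈ 13378 billion.

$13,378 billion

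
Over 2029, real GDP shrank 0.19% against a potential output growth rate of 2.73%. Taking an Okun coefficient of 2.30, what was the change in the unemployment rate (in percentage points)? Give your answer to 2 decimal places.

Growth-rate Okun's law: g_Y = g_Y* - β × Δu, so Δu = (g_Y* - g_Y)/β.
Δu = (2.73 + 0.19)/2.30 = 2.92/2.30 = 1.27 percentage points.

1.27 percentage points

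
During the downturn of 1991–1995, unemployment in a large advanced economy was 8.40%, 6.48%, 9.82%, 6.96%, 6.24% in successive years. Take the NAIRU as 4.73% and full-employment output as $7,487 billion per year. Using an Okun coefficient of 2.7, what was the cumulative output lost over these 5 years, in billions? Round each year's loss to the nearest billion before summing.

Year 1991: gap = -2.7 × (8.4 - 4.73) = -9.909%, loss ≈ 7487 × 9.909/100 ≈ 742.
Year 1992: gap = -2.7 × (6.48 - 4.73) = -4.725%, loss ≈ 7487 × 4.725/100 ≈ 354.
Year 1993: gap = -2.7 × (9.82 - 4.73) = -13.743%, loss ≈ 7487 × 13.743/100 ≈ 1029.
Year 1994: gap = -2.7 × (6.96 - 4.73) = -6.021%, loss ≈ 7487 × 6.021/100 ≈ 451.
Year 1995: gap = -2.7 × (6.24 - 4.73) = -4.077%, loss ≈ 7487 × 4.077/100 ≈ 305.
Total lost output = 742 + 354 + 1029 + 451 + 305 = 2881 billion.

$2,881 billion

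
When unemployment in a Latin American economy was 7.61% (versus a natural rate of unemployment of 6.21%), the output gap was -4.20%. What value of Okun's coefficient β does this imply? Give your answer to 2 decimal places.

β ≈ 3.00

Okun's law: output gap = -β × (u - u*).
-4.20 = -β × (7.61 - 6.21) = -β × 1.4, so β = 4.2/1.4 = 3.00.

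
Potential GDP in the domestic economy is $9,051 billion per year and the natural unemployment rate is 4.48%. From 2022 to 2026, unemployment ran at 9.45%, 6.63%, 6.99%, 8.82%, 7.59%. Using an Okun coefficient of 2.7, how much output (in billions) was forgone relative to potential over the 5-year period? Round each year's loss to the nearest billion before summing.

Year 2022: gap = -2.7 × (9.45 - 4.48) = -13.419%, loss ≈ 9051 × 13.419/100 ≈ 1215.
Year 2023: gap = -2.7 × (6.63 - 4.48) = -5.805%, loss ≈ 9051 × 5.805/100 ≈ 525.
Year 2024: gap = -2.7 × (6.99 - 4.48) = -6.777%, loss ≈ 9051 × 6.777/100 ≈ 613.
Year 2025: gap = -2.7 × (8.82 - 4.48) = -11.718%, loss ≈ 9051 × 11.718/100 ≈ 1061.
Year 2026: gap = -2.7 × (7.59 - 4.48) = -8.397%, loss ≈ 9051 × 8.397/100 ≈ 760.
Total lost output = 1215 + 525 + 613 + 1061 + 760 = 4174 billion.

$4,174 billion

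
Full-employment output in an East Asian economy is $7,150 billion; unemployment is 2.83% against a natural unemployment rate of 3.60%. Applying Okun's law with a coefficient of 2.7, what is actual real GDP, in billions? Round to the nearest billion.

Unemployment gap = 2.83 - 3.6 = -0.77 points, so the output gap is -2.7 × (-0.77) = 2.079%.
Actual GDP = 7150 × (1 + 2.079/100) = 7150 × 1.02079 ≈ 7299 billion.

$7,299 billion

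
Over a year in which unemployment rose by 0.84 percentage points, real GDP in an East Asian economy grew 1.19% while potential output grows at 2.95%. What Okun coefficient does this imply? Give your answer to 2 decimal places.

β ≈ 2.10

Growth form: g_Y = g_Y* - β × Δu, so β = (g_Y* - g_Y)/Δu.
β = (2.95 - 1.19)/0.84 = 1.76/0.84 = 2.10.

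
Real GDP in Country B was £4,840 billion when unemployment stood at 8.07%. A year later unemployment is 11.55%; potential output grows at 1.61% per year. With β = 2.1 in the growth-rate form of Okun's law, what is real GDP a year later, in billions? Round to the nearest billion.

Δu = 11.55 - 8.07 = 3.48 points.
Okun's law (growth form): g_Y = g_Y* - β × Δu = 1.61 - 2.1 × (3.48) = 1.61 - 7.308 = -5.698%.
Real GDP in the next year = 4840 × (1 - 5.698/100) = 4840 × 0.94302 ≈ 4564 billion.

£4,564 billion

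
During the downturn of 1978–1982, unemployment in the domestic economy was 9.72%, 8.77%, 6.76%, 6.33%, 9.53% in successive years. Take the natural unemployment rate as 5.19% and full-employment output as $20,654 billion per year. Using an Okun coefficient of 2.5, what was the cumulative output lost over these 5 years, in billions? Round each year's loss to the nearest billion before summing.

$7,829 billion

Year 1978: gap = -2.5 × (9.72 - 5.19) = -11.325%, loss ≈ 20654 × 11.325/100 ≈ 2339.
Year 1979: gap = -2.5 × (8.77 - 5.19) = -8.95%, loss ≈ 20654 × 8.95/100 ≈ 1849.
Year 1980: gap = -2.5 × (6.76 - 5.19) = -3.925%, loss ≈ 20654 × 3.925/100 ≈ 811.
Year 1981: gap = -2.5 × (6.33 - 5.19) = -2.85%, loss ≈ 20654 × 2.85/100 ≈ 589.
Year 1982: gap = -2.5 × (9.53 - 5.19) = -10.85%, loss ≈ 20654 × 10.85/100 ≈ 2241.
Total lost output = 2339 + 1849 + 811 + 589 + 2241 = 7829 billion.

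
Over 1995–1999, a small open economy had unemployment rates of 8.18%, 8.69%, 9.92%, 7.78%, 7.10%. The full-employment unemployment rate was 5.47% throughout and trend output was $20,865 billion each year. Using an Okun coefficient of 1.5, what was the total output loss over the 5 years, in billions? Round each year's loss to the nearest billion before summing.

$4,482 billion

Year 1995: gap = -1.5 × (8.18 - 5.47) = -4.065%, loss ≈ 20865 × 4.065/100 ≈ 848.
Year 1996: gap = -1.5 × (8.69 - 5.47) = -4.83%, loss ≈ 20865 × 4.83/100 ≈ 1008.
Year 1997: gap = -1.5 × (9.92 - 5.47) = -6.675%, loss ≈ 20865 × 6.675/100 ≈ 1393.
Year 1998: gap = -1.5 × (7.78 - 5.47) = -3.465%, loss ≈ 20865 × 3.465/100 ≈ 723.
Year 1999: gap = -1.5 × (7.1 - 5.47) = -2.445%, loss ≈ 20865 × 2.445/100 ≈ 510.
Total lost output = 848 + 1008 + 1393 + 723 + 510 = 4482 billion.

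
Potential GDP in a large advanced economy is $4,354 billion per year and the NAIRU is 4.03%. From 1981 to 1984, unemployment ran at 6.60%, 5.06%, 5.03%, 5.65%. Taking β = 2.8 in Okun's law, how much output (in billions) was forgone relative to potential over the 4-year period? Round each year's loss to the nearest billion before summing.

$758 billion

Year 1981: gap = -2.8 × (6.6 - 4.03) = -7.196%, loss ≈ 4354 × 7.196/100 ≈ 313.
Year 1982: gap = -2.8 × (5.06 - 4.03) = -2.884%, loss ≈ 4354 × 2.884/100 ≈ 126.
Year 1983: gap = -2.8 × (5.03 - 4.03) = -2.8%, loss ≈ 4354 × 2.8/100 ≈ 122.
Year 1984: gap = -2.8 × (5.65 - 4.03) = -4.536%, loss ≈ 4354 × 4.536/100 ≈ 197.
Total lost output = 313 + 126 + 122 + 197 = 758 billion.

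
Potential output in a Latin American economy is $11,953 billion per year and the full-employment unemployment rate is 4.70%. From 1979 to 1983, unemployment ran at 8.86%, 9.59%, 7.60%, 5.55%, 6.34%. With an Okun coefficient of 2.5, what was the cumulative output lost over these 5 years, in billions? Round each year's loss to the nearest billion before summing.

Year 1979: gap = -2.5 × (8.86 - 4.7) = -10.4%, loss ≈ 11953 × 10.4/100 ≈ 1243.
Year 1980: gap = -2.5 × (9.59 - 4.7) = -12.225%, loss ≈ 11953 × 12.225/100 ≈ 1461.
Year 1981: gap = -2.5 × (7.6 - 4.7) = -7.25%, loss ≈ 11953 × 7.25/100 ≈ 867.
Year 1982: gap = -2.5 × (5.55 - 4.7) = -2.125%, loss ≈ 11953 × 2.125/100 ≈ 254.
Year 1983: gap = -2.5 × (6.34 - 4.7) = -4.1%, loss ≈ 11953 × 4.1/100 ≈ 490.
Total lost output = 1243 + 1461 + 867 + 254 + 490 = 4315 billion.

$4,315 billion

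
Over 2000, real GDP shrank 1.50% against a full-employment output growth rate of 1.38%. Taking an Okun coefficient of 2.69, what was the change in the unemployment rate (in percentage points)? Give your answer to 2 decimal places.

Growth-rate Okun's law: g_Y = g_Y* - β × Δu, so Δu = (g_Y* - g_Y)/β.
Δu = (1.38 + 1.5)/2.69 = 2.88/2.69 = 1.07 percentage points.

1.07 percentage points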